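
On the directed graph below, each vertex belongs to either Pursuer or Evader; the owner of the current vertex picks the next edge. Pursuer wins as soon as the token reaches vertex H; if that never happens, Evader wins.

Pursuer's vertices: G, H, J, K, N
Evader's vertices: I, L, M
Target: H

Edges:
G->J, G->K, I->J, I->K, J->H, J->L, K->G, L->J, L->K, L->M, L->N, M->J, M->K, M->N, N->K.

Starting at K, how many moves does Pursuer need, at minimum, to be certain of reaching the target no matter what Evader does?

3

A0 = {H}
A1: add {J} — J (Pursuer) has J→H.
A2: add {G} — G (Pursuer) has G→J.
A3: add {K} — K (Pursuer) has K→G.
K enters the attractor at level 3, so Pursuer can force the target in 3 moves from there.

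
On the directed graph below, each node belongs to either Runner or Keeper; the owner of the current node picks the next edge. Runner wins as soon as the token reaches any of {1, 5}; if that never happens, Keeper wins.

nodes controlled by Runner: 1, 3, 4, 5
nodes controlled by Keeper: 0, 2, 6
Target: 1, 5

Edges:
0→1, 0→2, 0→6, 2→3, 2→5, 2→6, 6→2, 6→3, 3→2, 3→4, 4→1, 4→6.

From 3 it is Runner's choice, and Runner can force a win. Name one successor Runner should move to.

4

A0 = {1, 5}
A1: add {4} — 4 (Runner) has 4→1.
A2: add {3} — 3 (Runner) has 3→4.
A3 = A2; e.g. 0 (Keeper) can still go to 2. Fixed point.
From 3, successor 4 is in the attractor (rank 1); the other successor 2 is not.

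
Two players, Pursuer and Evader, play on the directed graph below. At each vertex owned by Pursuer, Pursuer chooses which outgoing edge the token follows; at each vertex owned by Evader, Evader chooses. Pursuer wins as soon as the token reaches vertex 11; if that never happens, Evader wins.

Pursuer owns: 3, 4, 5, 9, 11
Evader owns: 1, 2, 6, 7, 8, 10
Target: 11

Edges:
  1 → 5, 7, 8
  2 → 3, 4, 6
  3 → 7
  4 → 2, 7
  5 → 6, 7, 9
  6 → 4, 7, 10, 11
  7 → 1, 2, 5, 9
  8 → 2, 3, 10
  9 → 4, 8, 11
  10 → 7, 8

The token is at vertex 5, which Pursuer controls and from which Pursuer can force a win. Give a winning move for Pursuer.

9

A0 = {11}
A1: add {9} — 9 (Pursuer) has 9→11.
A2: add {5} — 5 (Pursuer) has 5→9.
A3 = A2; e.g. 1 (Evader) can still go to 7. Fixed point.
From 5, successor 9 is in the attractor (rank 1); the other successors 6, 7 are not.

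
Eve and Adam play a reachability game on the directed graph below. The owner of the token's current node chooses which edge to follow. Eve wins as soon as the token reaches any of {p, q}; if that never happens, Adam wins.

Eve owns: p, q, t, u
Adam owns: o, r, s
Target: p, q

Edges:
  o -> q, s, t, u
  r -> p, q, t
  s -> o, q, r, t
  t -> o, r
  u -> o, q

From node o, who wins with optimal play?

Adam

A0 = {p, q}
A1: add {u} — u (Eve) has u→q.
A2 = A1; e.g. o (Adam) can still go to s. Fixed point.
o never enters the attractor, so Adam can avoid the target forever.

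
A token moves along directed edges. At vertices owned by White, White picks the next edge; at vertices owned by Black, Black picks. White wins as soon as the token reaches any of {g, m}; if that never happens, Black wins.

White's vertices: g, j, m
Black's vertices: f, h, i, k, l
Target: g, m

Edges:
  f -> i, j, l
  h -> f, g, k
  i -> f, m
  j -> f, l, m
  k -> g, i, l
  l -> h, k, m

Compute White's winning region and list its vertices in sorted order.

A0 = {g, m}
A1: add {j} — j (White) has j→m.
A2 = A1; e.g. f (Black) can still go to i. Fixed point.
White's winning region = {g, j, m}.

g, j, m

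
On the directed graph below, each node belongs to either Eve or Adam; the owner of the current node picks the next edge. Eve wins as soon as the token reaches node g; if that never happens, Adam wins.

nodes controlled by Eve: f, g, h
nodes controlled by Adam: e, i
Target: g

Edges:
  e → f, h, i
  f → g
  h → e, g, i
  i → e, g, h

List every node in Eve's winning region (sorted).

f, g, h

A0 = {g}
A1: add {f, h} — f (Eve) has f→g; h (Eve) has h→g.
A2 = A1; e.g. e (Adam) can still go to i. Fixed point.
Eve's winning region = {f, g, h}.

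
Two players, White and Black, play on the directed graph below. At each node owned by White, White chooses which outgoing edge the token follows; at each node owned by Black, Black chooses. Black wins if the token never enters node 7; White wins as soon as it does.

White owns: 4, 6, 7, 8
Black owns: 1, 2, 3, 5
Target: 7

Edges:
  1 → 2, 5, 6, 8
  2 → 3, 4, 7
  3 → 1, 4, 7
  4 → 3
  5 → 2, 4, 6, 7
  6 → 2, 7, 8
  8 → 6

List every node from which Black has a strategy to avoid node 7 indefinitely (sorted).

A0 = {7}
A1: add {6} — 6 (White) has 6→7.
A2: add {8} — 8 (White) has 8→6.
A3 = A2; e.g. 1 (Black) can still go to 2. Fixed point.
White's attractor = {6, 7, 8}; Black avoids the target exactly from the complement.

1, 2, 3, 4, 5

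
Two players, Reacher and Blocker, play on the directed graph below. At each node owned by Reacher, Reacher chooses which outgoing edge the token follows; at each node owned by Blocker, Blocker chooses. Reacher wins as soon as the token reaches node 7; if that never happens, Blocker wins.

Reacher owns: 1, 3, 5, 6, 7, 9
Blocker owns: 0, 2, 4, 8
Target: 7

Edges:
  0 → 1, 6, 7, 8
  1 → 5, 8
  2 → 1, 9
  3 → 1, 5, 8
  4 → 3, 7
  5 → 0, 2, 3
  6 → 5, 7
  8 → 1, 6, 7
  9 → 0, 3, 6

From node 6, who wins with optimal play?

Reacher

A0 = {7}
A1: add {6} — 6 (Reacher) has 6→7.
6 ∈ A1, so Reacher can force the target.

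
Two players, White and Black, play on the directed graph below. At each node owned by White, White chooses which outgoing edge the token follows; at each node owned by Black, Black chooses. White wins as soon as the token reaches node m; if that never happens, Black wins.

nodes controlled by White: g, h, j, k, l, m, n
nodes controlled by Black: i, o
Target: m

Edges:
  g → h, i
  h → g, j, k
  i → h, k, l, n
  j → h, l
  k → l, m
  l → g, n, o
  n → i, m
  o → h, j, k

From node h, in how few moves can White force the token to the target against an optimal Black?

2

A0 = {m}
A1: add {k, n} — k (White) has k→m; n (White) has n→m.
A2: add {h, l} — h (White) has h→k; l (White) has l→n.
h enters the attractor at level 2, so White can force the target in 2 moves from there.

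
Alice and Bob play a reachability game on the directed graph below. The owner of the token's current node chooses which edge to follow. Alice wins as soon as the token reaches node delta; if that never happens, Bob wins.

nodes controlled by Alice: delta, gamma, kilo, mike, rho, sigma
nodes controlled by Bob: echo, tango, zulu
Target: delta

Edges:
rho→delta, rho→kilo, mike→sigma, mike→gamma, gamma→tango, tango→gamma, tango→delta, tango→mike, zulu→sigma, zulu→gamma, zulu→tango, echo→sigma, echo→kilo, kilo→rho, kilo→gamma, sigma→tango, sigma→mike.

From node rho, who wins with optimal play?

A0 = {delta}
A1: add {rho} — rho (Alice) has rho→delta.
rho ∈ A1, so Alice can force the target.

Alice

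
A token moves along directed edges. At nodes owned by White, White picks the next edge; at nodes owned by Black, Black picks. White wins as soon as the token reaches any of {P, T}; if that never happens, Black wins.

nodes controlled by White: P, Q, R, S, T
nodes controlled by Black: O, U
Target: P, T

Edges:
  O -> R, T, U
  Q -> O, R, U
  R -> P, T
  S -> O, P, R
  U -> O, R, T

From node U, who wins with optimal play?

Black

A0 = {P, T}
A1: add {R, S} — R (White) has R→P; S (White) has S→P.
A2: add {Q} — Q (White) has Q→R.
A3 = A2; e.g. O (Black) can still go to U. Fixed point.
U never enters the attractor, so Black can avoid the target forever.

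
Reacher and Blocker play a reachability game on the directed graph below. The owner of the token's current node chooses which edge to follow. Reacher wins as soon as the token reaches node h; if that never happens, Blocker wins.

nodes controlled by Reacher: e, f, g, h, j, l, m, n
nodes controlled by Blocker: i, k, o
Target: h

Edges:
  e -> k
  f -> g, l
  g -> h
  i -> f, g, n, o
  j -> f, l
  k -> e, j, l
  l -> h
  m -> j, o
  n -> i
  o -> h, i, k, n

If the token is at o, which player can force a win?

Blocker

A0 = {h}
A1: add {g, l} — g (Reacher) has g→h; l (Reacher) has l→h.
A2: add {f, j} — f (Reacher) has f→g; j (Reacher) has j→l.
A3: add {m} — m (Reacher) has m→j.
A4 = A3; e.g. e (Reacher) has no edge into A3. Fixed point.
o never enters the attractor, so Blocker can avoid the target forever.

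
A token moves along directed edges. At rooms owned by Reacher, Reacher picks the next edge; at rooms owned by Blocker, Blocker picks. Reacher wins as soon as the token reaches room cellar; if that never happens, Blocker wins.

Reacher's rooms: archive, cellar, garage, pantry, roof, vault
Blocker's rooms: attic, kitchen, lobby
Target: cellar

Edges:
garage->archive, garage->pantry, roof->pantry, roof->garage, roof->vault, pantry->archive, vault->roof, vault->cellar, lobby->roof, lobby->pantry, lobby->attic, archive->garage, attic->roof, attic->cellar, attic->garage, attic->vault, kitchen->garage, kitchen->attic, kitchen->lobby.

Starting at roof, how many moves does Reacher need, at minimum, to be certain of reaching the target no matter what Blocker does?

A0 = {cellar}
A1: add {vault} — vault (Reacher) has vault→cellar.
A2: add {roof} — roof (Reacher) has roof→vault.
A3 = A2; e.g. archive (Reacher) has no edge into A2. Fixed point.
roof enters the attractor at level 2, so Reacher can force the target in 2 moves from there.

2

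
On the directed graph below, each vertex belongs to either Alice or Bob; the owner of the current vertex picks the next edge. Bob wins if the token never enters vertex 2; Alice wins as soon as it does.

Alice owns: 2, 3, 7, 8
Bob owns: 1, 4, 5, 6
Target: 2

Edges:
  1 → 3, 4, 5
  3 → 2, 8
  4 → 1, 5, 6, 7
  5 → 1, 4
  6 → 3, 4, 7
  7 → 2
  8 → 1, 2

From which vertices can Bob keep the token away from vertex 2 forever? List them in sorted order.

1, 4, 5, 6

A0 = {2}
A1: add {3, 7, 8} — 3 (Alice) has 3→2; 7 (Alice) has 7→2; 8 (Alice) has 8→2.
A2 = A1; e.g. 1 (Bob) can still go to 4. Fixed point.
Alice's attractor = {2, 3, 7, 8}; Bob avoids the target exactly from the complement.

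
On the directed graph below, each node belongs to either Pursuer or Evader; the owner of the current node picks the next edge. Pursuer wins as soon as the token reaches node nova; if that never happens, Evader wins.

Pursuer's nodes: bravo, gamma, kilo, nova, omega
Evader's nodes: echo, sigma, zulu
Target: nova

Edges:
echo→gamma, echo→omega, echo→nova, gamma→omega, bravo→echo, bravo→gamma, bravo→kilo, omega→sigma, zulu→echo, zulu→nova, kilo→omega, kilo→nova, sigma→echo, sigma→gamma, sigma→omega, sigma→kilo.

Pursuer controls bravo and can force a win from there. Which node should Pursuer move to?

A0 = {nova}
A1: add {kilo} — kilo (Pursuer) has kilo→nova.
A2: add {bravo} — bravo (Pursuer) has bravo→kilo.
A3 = A2; e.g. echo (Evader) can still go to gamma. Fixed point.
From bravo, successor kilo is in the attractor (rank 1); the other successors echo, gamma are not.

kilo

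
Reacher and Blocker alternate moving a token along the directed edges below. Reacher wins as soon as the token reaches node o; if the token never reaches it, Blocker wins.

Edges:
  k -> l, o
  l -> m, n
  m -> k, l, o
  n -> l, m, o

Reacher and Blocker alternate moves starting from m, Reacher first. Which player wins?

Track states (vertex, player-to-move).
A0 = {(o,Reacher), (o,Blocker)}
A1: add {(k,Reacher), (m,Reacher), (n,Reacher)}.
(m,Reacher) ∈ A1 ⇒ Reacher forces the target.

Reacher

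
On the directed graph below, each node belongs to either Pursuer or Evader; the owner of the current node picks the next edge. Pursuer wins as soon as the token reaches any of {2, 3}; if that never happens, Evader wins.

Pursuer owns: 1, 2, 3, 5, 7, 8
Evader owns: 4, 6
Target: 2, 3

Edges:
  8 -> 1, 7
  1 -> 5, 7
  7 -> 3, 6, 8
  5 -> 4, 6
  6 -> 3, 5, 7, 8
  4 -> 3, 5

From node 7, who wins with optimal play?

Pursuer

A0 = {2, 3}
A1: add {7} — 7 (Pursuer) has 7→3.
7 ∈ A1, so Pursuer can force the target.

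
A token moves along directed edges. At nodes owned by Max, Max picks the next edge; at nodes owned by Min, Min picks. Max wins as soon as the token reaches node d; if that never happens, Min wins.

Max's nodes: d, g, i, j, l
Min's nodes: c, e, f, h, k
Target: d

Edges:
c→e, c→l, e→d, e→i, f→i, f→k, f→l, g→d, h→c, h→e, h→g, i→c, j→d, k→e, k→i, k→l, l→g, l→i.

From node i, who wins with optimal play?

A0 = {d}
A1: add {g, j} — g (Max) has g→d; j (Max) has j→d.
A2: add {l} — l (Max) has l→g.
A3 = A2; e.g. c (Min) can still go to e. Fixed point.
i never enters the attractor, so Min can avoid the target forever.

Min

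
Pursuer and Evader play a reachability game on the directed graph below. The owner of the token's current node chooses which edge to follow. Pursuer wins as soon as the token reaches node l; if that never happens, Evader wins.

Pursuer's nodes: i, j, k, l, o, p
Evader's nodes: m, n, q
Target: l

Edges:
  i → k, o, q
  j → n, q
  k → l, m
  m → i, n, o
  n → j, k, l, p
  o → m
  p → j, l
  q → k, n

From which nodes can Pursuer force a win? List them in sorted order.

A0 = {l}
A1: add {k, p} — k (Pursuer) has k→l; p (Pursuer) has p→l.
A2: add {i} — i (Pursuer) has i→k.
A3 = A2; e.g. j (Pursuer) has no edge into A2. Fixed point.
Pursuer's winning region = {i, k, l, p}.

i, k, l, p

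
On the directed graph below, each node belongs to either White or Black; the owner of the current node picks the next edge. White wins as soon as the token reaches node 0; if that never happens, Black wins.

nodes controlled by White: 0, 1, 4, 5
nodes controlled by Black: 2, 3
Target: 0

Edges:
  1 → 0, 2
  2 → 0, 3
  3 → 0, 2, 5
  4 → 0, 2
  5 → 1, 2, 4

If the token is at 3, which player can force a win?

A0 = {0}
A1: add {1, 4} — 1 (White) has 1→0; 4 (White) has 4→0.
A2: add {5} — 5 (White) has 5→1.
A3 = A2; e.g. 2 (Black) can still go to 3. Fixed point.
3 never enters the attractor, so Black can avoid the target forever.

Black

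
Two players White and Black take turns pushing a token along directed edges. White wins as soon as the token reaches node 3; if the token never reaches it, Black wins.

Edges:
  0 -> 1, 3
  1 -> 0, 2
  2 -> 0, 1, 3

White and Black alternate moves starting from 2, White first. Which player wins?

Track states (vertex, player-to-move).
A0 = {(3,White), (3,Black)}
A1: add {(0,White), (2,White)}.
(2,White) ∈ A1 ⇒ White forces the target.

White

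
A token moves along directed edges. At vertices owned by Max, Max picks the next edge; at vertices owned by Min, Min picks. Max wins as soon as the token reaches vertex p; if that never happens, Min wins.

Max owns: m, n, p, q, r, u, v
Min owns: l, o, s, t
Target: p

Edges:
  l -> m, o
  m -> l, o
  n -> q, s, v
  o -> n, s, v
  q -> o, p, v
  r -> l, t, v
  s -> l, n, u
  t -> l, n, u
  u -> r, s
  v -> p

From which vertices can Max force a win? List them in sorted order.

n, p, q, r, u, v

A0 = {p}
A1: add {q, v} — q (Max) has q→p; v (Max) has v→p.
A2: add {n, r} — n (Max) has n→q; r (Max) has r→v.
A3: add {u} — u (Max) has u→r.
A4 = A3; e.g. l (Min) can still go to m. Fixed point.
Max's winning region = {n, p, q, r, u, v}.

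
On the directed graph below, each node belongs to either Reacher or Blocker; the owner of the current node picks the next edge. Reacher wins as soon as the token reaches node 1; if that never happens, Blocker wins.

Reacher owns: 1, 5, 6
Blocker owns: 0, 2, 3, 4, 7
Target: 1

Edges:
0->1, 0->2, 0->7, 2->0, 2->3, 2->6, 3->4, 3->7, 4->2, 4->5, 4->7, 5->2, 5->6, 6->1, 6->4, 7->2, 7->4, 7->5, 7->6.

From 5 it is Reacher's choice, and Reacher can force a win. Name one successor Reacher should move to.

6

A0 = {1}
A1: add {6} — 6 (Reacher) has 6→1.
A2: add {5} — 5 (Reacher) has 5→6.
A3 = A2; e.g. 0 (Blocker) can still go to 2. Fixed point.
From 5, successor 6 is in the attractor (rank 1); the other successor 2 is not.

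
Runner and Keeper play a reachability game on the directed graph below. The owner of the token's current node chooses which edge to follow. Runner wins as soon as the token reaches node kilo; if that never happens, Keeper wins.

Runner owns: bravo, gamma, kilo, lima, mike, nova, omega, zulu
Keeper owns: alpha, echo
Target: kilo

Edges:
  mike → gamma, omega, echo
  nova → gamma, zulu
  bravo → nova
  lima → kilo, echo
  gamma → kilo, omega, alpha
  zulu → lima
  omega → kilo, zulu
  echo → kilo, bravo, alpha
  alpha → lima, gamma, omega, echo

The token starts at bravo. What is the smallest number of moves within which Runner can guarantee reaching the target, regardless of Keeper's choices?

3

A0 = {kilo}
A1: add {gamma, lima, omega} — lima (Runner) has lima→kilo; gamma (Runner) has gamma→kilo; omega (Runner) has omega→kilo.
A2: add {mike, nova, zulu} — mike (Runner) has mike→gamma; nova (Runner) has nova→gamma; zulu (Runner) has zulu→lima.
A3: add {bravo} — bravo (Runner) has bravo→nova.
A4 = A3; e.g. echo (Keeper) can still go to alpha. Fixed point.
bravo enters the attractor at level 3, so Runner can force the target in 3 moves from there.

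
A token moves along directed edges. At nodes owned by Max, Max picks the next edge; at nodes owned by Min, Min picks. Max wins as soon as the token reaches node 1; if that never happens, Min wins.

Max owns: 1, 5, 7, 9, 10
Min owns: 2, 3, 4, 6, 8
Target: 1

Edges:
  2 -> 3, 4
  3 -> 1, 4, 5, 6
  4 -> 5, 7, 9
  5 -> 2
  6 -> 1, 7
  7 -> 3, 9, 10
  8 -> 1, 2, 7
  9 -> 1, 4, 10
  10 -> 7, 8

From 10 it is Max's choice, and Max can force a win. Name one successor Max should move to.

7

A0 = {1}
A1: add {9} — 9 (Max) has 9→1.
A2: add {7} — 7 (Max) has 7→9.
A3: add {6, 10} — 6 (Min): all of {1, 7} already in; 10 (Max) has 10→7.
A4 = A3; e.g. 2 (Min) can still go to 3. Fixed point.
From 10, successor 7 is in the attractor (rank 2); the other successor 8 is not.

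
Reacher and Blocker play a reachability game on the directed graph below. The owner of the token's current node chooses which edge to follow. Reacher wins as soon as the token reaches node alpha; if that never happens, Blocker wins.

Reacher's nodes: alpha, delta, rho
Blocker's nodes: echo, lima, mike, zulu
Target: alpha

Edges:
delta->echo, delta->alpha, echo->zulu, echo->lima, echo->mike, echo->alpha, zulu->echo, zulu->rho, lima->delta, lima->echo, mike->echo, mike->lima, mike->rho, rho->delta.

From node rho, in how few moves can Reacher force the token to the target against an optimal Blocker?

A0 = {alpha}
A1: add {delta} — delta (Reacher) has delta→alpha.
A2: add {rho} — rho (Reacher) has rho→delta.
A3 = A2; e.g. echo (Blocker) can still go to zulu. Fixed point.
rho enters the attractor at level 2, so Reacher can force the target in 2 moves from there.

2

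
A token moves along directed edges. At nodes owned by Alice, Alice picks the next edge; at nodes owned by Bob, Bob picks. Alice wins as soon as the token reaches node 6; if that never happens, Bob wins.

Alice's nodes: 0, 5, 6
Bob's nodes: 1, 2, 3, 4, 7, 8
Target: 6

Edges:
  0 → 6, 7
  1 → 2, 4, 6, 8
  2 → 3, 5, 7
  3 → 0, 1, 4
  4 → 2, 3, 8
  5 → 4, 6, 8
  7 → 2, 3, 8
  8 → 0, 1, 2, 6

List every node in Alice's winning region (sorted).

A0 = {6}
A1: add {0, 5} — 0 (Alice) has 0→6; 5 (Alice) has 5→6.
A2 = A1; e.g. 1 (Bob) can still go to 2. Fixed point.
Alice's winning region = {0, 5, 6}.

0, 5, 6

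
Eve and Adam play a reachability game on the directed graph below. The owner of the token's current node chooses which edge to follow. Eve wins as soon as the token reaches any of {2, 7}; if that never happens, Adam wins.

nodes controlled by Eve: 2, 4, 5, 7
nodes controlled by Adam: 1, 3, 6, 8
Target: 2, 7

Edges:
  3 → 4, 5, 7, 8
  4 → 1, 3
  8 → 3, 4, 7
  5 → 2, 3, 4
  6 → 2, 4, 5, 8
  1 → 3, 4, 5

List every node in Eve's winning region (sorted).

2, 5, 7

A0 = {2, 7}
A1: add {5} — 5 (Eve) has 5→2.
A2 = A1; e.g. 1 (Adam) can still go to 3. Fixed point.
Eve's winning region = {2, 5, 7}.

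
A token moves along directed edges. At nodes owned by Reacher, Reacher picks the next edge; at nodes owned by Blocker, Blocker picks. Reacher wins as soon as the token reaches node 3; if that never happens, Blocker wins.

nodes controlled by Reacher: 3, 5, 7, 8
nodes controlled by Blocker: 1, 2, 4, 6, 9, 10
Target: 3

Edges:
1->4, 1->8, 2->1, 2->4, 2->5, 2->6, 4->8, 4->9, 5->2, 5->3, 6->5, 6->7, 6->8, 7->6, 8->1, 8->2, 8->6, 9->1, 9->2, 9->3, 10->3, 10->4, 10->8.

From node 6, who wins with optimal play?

Blocker

A0 = {3}
A1: add {5} — 5 (Reacher) has 5→3.
A2 = A1; e.g. 1 (Blocker) can still go to 4. Fixed point.
6 never enters the attractor, so Blocker can avoid the target forever.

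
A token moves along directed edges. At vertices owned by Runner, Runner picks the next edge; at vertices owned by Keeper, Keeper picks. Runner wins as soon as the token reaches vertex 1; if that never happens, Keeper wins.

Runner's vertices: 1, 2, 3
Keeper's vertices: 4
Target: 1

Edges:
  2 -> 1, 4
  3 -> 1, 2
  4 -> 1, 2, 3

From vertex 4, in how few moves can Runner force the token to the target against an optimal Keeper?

2

A0 = {1}
A1: add {2, 3} — 2 (Runner) has 2→1; 3 (Runner) has 3→1.
A2: add {4} — 4 (Keeper): all of {1, 2, 3} already in.
A2 = all vertices. Fixed point.
4 enters the attractor at level 2, so Runner can force the target in 2 moves from there.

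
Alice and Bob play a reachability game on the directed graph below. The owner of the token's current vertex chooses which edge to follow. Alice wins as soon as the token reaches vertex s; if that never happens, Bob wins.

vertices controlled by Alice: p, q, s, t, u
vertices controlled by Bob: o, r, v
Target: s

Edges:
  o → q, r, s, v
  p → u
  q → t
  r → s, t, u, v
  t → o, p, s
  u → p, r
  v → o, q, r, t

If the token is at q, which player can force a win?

A0 = {s}
A1: add {t} — t (Alice) has t→s.
A2: add {q} — q (Alice) has q→t.
A3 = A2; e.g. o (Bob) can still go to r. Fixed point.
q ∈ A2, so Alice can force the target.

Alice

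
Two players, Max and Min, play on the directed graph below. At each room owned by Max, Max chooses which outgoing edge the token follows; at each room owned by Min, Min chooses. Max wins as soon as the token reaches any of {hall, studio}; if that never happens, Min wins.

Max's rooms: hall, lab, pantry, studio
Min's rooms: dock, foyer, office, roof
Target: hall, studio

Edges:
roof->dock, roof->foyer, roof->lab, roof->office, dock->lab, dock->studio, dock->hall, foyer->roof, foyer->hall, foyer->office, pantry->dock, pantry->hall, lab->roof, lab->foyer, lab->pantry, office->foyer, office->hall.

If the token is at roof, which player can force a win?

Min

A0 = {hall, studio}
A1: add {pantry} — pantry (Max) has pantry→hall.
A2: add {lab} — lab (Max) has lab→pantry.
A3: add {dock} — dock (Min): all of {lab, studio, hall} already in.
A4 = A3; e.g. roof (Min) can still go to foyer. Fixed point.
roof never enters the attractor, so Min can avoid the target forever.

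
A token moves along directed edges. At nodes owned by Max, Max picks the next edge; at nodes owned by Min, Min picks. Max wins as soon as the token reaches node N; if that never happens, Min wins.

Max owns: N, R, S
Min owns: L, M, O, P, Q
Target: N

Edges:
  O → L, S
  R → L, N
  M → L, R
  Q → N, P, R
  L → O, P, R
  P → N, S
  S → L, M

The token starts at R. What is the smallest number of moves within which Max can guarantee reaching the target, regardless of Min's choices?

1

A0 = {N}
A1: add {R} — R (Max) has R→N.
A2 = A1; e.g. L (Min) can still go to O. Fixed point.
R enters the attractor at level 1, so Max can force the target in 1 move from there.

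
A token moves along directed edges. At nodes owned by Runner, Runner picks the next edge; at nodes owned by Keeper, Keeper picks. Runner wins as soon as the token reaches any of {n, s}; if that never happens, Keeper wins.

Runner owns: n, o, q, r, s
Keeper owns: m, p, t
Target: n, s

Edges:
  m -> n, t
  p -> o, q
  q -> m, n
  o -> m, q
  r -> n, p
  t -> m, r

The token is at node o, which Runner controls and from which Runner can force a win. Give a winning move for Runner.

q

A0 = {n, s}
A1: add {q, r} — q (Runner) has q→n; r (Runner) has r→n.
A2: add {o} — o (Runner) has o→q.
A3: add {p} — p (Keeper): all of {o, q} already in.
A4 = A3; e.g. m (Keeper) can still go to t. Fixed point.
From o, successor q is in the attractor (rank 1); the other successor m is not.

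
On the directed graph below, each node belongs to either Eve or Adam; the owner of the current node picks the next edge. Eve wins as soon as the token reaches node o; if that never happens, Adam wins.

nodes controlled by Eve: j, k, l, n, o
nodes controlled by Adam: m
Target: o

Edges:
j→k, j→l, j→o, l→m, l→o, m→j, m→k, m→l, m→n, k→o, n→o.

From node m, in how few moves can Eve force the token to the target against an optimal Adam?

2

A0 = {o}
A1: add {j, k, l, n} — j (Eve) has j→o; k (Eve) has k→o; l (Eve) has l→o; n (Eve) has n→o.
A2: add {m} — m (Adam): all of {j, k, l, n} already in.
A2 = all vertices. Fixed point.
m enters the attractor at level 2, so Eve can force the target in 2 moves from there.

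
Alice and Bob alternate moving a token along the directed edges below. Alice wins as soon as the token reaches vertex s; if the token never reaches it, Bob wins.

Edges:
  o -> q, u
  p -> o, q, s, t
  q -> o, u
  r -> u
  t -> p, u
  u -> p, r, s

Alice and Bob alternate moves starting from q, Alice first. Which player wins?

Bob

Track states (vertex, player-to-move).
A0 = {(s,Alice), (s,Bob)}
A1: add {(p,Alice), (u,Alice)}.
A2: add {(r,Bob), (t,Bob)}.
A3 = A2; e.g. (o,Alice) stays out. (q,Alice) never enters ⇒ Bob avoids the target.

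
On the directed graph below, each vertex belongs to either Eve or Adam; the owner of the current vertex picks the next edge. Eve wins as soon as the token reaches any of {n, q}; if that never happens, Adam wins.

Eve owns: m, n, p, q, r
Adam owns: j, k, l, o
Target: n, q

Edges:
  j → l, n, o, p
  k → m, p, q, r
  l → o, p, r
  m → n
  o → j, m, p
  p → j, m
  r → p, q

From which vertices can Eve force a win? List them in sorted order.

A0 = {n, q}
A1: add {m, r} — m (Eve) has m→n; r (Eve) has r→q.
A2: add {p} — p (Eve) has p→m.
A3: add {k} — k (Adam): all of {m, p, q, r} already in.
A4 = A3; e.g. j (Adam) can still go to l. Fixed point.
Eve's winning region = {k, m, n, p, q, r}.

k, m, n, p, q, r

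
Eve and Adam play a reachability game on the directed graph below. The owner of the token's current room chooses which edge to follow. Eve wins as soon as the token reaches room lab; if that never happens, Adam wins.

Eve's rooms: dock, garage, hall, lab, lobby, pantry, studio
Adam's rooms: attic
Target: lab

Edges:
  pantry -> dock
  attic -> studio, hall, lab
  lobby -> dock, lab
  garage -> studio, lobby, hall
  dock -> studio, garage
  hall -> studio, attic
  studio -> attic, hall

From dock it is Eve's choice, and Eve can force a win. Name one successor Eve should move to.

garage

A0 = {lab}
A1: add {lobby} — lobby (Eve) has lobby→lab.
A2: add {garage} — garage (Eve) has garage→lobby.
A3: add {dock} — dock (Eve) has dock→garage.
A4: add {pantry} — pantry (Eve) has pantry→dock.
A5 = A4; e.g. studio (Eve) has no edge into A4. Fixed point.
From dock, successor garage is in the attractor (rank 2); the other successor studio is not.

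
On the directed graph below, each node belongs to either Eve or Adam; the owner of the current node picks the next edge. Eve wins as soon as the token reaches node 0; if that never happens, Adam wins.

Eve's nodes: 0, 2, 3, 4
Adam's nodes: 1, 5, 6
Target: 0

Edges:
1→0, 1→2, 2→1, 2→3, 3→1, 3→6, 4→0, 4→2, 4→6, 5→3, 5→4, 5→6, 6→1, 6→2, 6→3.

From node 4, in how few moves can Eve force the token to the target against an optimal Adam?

A0 = {0}
A1: add {4} — 4 (Eve) has 4→0.
A2 = A1; e.g. 1 (Adam) can still go to 2. Fixed point.
4 enters the attractor at level 1, so Eve can force the target in 1 move from there.

1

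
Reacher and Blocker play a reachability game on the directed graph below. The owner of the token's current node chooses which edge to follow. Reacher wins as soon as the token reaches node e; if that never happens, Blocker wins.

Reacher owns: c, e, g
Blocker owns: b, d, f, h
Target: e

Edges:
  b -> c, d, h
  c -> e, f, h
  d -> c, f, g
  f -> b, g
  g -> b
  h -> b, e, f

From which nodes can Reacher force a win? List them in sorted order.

c, e

A0 = {e}
A1: add {c} — c (Reacher) has c→e.
A2 = A1; e.g. b (Blocker) can still go to d. Fixed point.
Reacher's winning region = {c, e}.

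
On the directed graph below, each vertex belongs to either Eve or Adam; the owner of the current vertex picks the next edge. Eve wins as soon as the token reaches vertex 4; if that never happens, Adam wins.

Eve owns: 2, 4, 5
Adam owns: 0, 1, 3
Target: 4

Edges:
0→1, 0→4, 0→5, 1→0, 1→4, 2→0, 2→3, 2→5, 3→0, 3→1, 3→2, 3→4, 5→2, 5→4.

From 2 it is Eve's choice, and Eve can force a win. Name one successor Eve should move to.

A0 = {4}
A1: add {5} — 5 (Eve) has 5→4.
A2: add {2} — 2 (Eve) has 2→5.
A3 = A2; e.g. 0 (Adam) can still go to 1. Fixed point.
From 2, successor 5 is in the attractor (rank 1); the other successors 0, 3 are not.

5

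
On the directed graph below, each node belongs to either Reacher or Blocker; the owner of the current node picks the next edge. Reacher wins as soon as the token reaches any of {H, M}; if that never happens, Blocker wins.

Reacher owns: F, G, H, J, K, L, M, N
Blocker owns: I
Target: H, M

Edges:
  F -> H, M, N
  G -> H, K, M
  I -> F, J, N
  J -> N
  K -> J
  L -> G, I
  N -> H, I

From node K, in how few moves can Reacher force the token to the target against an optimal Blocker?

A0 = {H, M}
A1: add {F, G, N} — F (Reacher) has F→H; G (Reacher) has G→H; N (Reacher) has N→H.
A2: add {J, L} — J (Reacher) has J→N; L (Reacher) has L→G.
A3: add {I, K} — I (Blocker): all of {F, J, N} already in; K (Reacher) has K→J.
A3 = all vertices. Fixed point.
K enters the attractor at level 3, so Reacher can force the target in 3 moves from there.

3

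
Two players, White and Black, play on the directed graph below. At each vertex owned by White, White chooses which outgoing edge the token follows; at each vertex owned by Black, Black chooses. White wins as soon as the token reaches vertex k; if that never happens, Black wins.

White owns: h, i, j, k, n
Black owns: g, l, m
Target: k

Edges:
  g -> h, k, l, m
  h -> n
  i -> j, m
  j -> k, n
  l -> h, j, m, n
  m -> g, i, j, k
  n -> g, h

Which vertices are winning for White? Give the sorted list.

A0 = {k}
A1: add {j} — j (White) has j→k.
A2: add {i} — i (White) has i→j.
A3 = A2; e.g. g (Black) can still go to h. Fixed point.
White's winning region = {i, j, k}.

i, j, k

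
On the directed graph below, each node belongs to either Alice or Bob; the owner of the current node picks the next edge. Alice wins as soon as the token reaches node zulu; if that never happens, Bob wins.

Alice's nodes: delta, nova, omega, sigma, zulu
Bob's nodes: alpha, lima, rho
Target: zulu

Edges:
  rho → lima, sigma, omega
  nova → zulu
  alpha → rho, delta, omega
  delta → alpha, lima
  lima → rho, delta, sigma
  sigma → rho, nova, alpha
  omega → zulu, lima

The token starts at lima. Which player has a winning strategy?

Bob

A0 = {zulu}
A1: add {nova, omega} — nova (Alice) has nova→zulu; omega (Alice) has omega→zulu.
A2: add {sigma} — sigma (Alice) has sigma→nova.
A3 = A2; e.g. rho (Bob) can still go to lima. Fixed point.
lima never enters the attractor, so Bob can avoid the target forever.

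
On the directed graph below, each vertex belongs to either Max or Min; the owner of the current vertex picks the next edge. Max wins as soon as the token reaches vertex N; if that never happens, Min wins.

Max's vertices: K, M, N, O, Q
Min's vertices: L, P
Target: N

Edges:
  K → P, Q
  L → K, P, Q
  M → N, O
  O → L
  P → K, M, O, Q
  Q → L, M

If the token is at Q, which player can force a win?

A0 = {N}
A1: add {M} — M (Max) has M→N.
A2: add {Q} — Q (Max) has Q→M.
Q ∈ A2, so Max can force the target.

Max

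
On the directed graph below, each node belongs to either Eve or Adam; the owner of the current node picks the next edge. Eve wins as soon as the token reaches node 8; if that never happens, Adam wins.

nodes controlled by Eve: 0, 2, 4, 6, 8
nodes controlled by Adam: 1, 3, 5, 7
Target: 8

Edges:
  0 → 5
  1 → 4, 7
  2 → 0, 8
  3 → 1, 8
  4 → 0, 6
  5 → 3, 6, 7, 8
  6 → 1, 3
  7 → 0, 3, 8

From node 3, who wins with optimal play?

Adam

A0 = {8}
A1: add {2} — 2 (Eve) has 2→8.
A2 = A1; e.g. 0 (Eve) has no edge into A1. Fixed point.
3 never enters the attractor, so Adam can avoid the target forever.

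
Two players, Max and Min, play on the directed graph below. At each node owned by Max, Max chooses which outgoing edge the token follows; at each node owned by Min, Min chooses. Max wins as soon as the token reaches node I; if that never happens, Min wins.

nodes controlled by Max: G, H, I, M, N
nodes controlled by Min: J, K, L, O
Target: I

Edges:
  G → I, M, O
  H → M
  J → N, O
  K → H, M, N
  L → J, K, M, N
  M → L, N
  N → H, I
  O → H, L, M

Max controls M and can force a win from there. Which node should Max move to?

A0 = {I}
A1: add {G, N} — G (Max) has G→I; N (Max) has N→I.
A2: add {M} — M (Max) has M→N.
A3: add {H} — H (Max) has H→M.
A4: add {K} — K (Min): all of {H, M, N} already in.
A5 = A4; e.g. J (Min) can still go to O. Fixed point.
From M, successor N is in the attractor (rank 1); the other successor L is not.

N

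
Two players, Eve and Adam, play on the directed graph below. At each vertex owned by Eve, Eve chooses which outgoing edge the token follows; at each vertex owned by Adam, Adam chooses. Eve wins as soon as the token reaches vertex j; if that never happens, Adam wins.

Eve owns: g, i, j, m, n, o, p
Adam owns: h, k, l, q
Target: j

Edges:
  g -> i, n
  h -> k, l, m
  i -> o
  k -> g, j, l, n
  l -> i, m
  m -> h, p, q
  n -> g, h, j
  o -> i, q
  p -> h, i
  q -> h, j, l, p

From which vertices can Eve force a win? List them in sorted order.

A0 = {j}
A1: add {n} — n (Eve) has n→j.
A2: add {g} — g (Eve) has g→n.
A3 = A2; e.g. h (Adam) can still go to k. Fixed point.
Eve's winning region = {g, j, n}.

g, j, n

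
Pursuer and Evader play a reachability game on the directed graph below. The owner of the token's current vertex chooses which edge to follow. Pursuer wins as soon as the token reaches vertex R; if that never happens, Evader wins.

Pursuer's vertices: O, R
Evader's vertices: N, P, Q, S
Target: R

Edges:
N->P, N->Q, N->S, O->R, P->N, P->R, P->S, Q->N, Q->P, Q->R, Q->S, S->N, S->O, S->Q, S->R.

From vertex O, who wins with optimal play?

A0 = {R}
A1: add {O} — O (Pursuer) has O→R.
A2 = A1; e.g. N (Evader) can still go to P. Fixed point.
O ∈ A1, so Pursuer can force the target.

Pursuer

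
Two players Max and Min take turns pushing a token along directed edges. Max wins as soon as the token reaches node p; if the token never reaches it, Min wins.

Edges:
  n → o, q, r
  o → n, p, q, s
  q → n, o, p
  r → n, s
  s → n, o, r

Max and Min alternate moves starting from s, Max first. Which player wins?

Min

Track states (vertex, player-to-move).
A0 = {(p,Max), (p,Min)}
A1: add {(o,Max), (q,Max)}.
A2 = A1; e.g. (n,Max) stays out. (s,Max) never enters ⇒ Min avoids the target.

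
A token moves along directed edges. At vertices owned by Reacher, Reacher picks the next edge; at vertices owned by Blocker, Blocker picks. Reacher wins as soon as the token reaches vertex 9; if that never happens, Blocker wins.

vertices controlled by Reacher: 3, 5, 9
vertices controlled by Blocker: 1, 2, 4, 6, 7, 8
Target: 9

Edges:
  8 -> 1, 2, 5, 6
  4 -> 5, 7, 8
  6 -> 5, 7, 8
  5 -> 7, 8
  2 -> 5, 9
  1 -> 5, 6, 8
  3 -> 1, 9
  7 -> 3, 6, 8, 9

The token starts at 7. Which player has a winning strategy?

A0 = {9}
A1: add {3} — 3 (Reacher) has 3→9.
A2 = A1; e.g. 1 (Blocker) can still go to 5. Fixed point.
7 never enters the attractor, so Blocker can avoid the target forever.

Blocker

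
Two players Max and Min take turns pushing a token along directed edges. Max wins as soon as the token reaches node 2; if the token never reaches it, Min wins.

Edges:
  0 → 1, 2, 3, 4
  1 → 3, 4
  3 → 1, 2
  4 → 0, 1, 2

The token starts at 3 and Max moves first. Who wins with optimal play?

Track states (vertex, player-to-move).
A0 = {(2,Max), (2,Min)}
A1: add {(0,Max), (3,Max), (4,Max)}.
(3,Max) ∈ A1 ⇒ Max forces the target.

Max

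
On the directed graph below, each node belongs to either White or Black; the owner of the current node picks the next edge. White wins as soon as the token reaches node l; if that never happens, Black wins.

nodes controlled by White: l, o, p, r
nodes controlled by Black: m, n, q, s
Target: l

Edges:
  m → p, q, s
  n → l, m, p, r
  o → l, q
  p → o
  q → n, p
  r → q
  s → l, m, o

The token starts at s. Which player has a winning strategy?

A0 = {l}
A1: add {o} — o (White) has o→l.
A2: add {p} — p (White) has p→o.
A3 = A2; e.g. m (Black) can still go to q. Fixed point.
s never enters the attractor, so Black can avoid the target forever.

Black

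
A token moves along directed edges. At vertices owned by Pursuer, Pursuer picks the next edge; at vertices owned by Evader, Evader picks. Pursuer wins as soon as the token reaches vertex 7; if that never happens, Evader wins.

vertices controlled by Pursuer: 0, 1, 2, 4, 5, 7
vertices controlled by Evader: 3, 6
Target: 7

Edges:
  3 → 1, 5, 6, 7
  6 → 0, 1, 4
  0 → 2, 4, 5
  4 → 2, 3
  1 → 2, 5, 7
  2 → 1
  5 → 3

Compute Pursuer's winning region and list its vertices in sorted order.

A0 = {7}
A1: add {1} — 1 (Pursuer) has 1→7.
A2: add {2} — 2 (Pursuer) has 2→1.
A3: add {0, 4} — 0 (Pursuer) has 0→2; 4 (Pursuer) has 4→2.
A4: add {6} — 6 (Evader): all of {0, 1, 4} already in.
A5 = A4; e.g. 3 (Evader) can still go to 5. Fixed point.
Pursuer's winning region = {0, 1, 2, 4, 6, 7}.

0, 1, 2, 4, 6, 7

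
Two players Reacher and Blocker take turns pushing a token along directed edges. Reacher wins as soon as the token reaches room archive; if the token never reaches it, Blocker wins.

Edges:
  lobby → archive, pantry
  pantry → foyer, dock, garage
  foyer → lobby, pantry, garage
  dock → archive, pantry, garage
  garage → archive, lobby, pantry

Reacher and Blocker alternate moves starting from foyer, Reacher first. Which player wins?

Track states (vertex, player-to-move).
A0 = {(archive,Reacher), (archive,Blocker)}
A1: add {(lobby,Reacher), (dock,Reacher), (garage,Reacher)}.
A2 = A1; e.g. (lobby,Blocker) stays out. (foyer,Reacher) never enters ⇒ Blocker avoids the target.

Blocker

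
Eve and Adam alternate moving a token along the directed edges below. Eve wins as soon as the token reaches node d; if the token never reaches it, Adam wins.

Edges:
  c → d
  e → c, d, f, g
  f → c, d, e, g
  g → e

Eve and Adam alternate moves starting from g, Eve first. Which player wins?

Adam

Track states (vertex, player-to-move).
A0 = {(d,Eve), (d,Adam)}
A1: add {(c,Eve), (c,Adam), (e,Eve), (f,Eve)}.
A2: add {(g,Adam)}.
A3 = A2; e.g. (e,Adam) stays out. (g,Eve) never enters ⇒ Adam avoids the target.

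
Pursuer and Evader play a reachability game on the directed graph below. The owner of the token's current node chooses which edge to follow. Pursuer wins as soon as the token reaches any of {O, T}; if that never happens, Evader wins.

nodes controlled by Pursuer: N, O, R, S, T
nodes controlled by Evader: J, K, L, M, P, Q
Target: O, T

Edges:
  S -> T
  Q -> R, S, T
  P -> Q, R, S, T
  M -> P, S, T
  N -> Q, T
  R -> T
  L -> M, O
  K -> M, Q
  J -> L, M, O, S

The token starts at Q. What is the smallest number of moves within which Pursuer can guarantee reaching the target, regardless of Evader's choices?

A0 = {O, T}
A1: add {N, R, S} — N (Pursuer) has N→T; R (Pursuer) has R→T; S (Pursuer) has S→T.
A2: add {Q} — Q (Evader): all of {R, S, T} already in.
Q enters the attractor at level 2, so Pursuer can force the target in 2 moves from there.

2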